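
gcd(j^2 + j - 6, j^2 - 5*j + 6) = j - 2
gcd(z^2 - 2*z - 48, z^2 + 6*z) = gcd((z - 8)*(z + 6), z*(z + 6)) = z + 6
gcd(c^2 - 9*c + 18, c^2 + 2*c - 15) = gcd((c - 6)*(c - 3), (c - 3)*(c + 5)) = c - 3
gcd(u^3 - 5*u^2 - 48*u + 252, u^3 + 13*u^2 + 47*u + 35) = u + 7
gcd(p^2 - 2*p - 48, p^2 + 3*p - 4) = 1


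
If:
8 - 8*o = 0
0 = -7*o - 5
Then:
No Solution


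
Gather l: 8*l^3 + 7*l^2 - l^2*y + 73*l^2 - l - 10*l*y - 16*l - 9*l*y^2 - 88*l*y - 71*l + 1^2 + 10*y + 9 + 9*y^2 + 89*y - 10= 8*l^3 + l^2*(80 - y) + l*(-9*y^2 - 98*y - 88) + 9*y^2 + 99*y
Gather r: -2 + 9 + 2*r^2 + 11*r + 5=2*r^2 + 11*r + 12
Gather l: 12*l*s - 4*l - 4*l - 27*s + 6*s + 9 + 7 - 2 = l*(12*s - 8) - 21*s + 14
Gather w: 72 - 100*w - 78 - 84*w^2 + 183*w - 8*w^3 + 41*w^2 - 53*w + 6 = -8*w^3 - 43*w^2 + 30*w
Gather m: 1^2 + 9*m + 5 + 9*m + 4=18*m + 10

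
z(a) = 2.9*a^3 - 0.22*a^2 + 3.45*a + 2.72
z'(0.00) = 3.45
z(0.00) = 2.72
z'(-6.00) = 319.29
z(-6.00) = -652.30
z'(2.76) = 68.51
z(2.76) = 71.54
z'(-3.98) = 143.01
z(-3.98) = -197.33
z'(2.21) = 44.97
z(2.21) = 40.57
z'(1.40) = 19.89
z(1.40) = 15.08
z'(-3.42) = 106.71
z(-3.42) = -127.66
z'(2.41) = 52.92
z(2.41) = 50.35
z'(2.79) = 69.94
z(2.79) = 73.61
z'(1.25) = 16.49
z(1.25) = 12.35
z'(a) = 8.7*a^2 - 0.44*a + 3.45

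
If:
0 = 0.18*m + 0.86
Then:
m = -4.78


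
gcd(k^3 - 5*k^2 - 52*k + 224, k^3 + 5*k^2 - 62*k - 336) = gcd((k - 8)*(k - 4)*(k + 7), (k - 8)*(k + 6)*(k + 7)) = k^2 - k - 56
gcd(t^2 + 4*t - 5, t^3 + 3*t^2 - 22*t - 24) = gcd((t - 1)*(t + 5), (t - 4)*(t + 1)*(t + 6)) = 1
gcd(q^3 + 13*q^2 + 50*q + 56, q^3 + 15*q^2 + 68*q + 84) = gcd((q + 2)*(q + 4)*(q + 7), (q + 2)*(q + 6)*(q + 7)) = q^2 + 9*q + 14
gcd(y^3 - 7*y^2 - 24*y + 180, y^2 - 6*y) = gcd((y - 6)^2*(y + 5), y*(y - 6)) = y - 6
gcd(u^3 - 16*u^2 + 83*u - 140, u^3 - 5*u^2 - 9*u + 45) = u - 5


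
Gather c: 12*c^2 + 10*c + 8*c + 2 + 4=12*c^2 + 18*c + 6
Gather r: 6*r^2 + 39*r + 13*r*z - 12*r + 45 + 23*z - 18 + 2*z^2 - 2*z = 6*r^2 + r*(13*z + 27) + 2*z^2 + 21*z + 27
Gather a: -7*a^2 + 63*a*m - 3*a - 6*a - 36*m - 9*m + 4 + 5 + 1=-7*a^2 + a*(63*m - 9) - 45*m + 10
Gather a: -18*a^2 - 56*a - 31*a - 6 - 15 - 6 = -18*a^2 - 87*a - 27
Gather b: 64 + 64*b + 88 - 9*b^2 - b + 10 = -9*b^2 + 63*b + 162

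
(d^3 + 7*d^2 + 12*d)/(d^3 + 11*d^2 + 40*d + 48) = d/(d + 4)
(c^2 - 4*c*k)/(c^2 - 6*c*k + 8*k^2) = c/(c - 2*k)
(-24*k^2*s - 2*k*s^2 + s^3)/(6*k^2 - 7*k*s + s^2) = s*(4*k + s)/(-k + s)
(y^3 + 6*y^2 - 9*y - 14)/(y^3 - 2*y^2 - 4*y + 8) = (y^2 + 8*y + 7)/(y^2 - 4)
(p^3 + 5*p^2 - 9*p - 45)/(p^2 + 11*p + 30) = (p^2 - 9)/(p + 6)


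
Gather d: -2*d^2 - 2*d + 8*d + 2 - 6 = -2*d^2 + 6*d - 4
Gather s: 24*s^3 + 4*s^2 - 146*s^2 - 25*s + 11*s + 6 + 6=24*s^3 - 142*s^2 - 14*s + 12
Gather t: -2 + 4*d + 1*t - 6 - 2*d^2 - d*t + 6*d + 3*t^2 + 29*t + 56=-2*d^2 + 10*d + 3*t^2 + t*(30 - d) + 48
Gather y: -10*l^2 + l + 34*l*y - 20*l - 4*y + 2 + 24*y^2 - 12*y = -10*l^2 - 19*l + 24*y^2 + y*(34*l - 16) + 2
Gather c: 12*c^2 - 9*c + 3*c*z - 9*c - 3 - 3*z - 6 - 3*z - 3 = 12*c^2 + c*(3*z - 18) - 6*z - 12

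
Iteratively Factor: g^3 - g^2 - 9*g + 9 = (g + 3)*(g^2 - 4*g + 3) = (g - 1)*(g + 3)*(g - 3)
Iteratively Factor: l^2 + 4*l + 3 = (l + 1)*(l + 3)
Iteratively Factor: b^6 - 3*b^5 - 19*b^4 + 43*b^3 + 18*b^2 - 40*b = (b - 1)*(b^5 - 2*b^4 - 21*b^3 + 22*b^2 + 40*b) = (b - 1)*(b + 1)*(b^4 - 3*b^3 - 18*b^2 + 40*b) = (b - 5)*(b - 1)*(b + 1)*(b^3 + 2*b^2 - 8*b) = (b - 5)*(b - 2)*(b - 1)*(b + 1)*(b^2 + 4*b) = (b - 5)*(b - 2)*(b - 1)*(b + 1)*(b + 4)*(b)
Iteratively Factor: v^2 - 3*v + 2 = (v - 2)*(v - 1)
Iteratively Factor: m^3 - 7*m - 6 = (m + 1)*(m^2 - m - 6) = (m - 3)*(m + 1)*(m + 2)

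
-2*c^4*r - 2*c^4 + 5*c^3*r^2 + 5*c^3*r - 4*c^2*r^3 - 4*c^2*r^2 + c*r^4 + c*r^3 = (-2*c + r)*(-c + r)^2*(c*r + c)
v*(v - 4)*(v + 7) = v^3 + 3*v^2 - 28*v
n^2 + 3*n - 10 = (n - 2)*(n + 5)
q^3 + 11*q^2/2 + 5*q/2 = q*(q + 1/2)*(q + 5)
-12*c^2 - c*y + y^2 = (-4*c + y)*(3*c + y)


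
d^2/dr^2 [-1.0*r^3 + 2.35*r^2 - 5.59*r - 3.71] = 4.7 - 6.0*r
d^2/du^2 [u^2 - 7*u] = 2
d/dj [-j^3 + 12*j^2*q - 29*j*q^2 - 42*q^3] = -3*j^2 + 24*j*q - 29*q^2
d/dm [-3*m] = -3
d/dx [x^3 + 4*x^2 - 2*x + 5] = 3*x^2 + 8*x - 2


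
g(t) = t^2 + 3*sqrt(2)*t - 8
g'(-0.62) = 3.00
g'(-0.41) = 3.42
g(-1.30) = -11.83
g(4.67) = 33.62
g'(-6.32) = -8.40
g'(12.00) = 28.24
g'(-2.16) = -0.08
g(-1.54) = -12.16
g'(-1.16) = 1.92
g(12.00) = 186.91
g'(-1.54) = 1.16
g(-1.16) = -11.58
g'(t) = 2*t + 3*sqrt(2)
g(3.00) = 13.73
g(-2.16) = -12.50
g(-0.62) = -10.25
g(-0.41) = -9.57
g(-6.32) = 5.13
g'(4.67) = 13.58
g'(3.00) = 10.24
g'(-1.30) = 1.64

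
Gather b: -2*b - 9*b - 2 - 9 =-11*b - 11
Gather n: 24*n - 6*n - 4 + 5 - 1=18*n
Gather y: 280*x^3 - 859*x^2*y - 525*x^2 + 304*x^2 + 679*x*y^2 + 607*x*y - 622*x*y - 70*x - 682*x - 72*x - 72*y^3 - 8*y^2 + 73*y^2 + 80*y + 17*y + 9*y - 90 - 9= 280*x^3 - 221*x^2 - 824*x - 72*y^3 + y^2*(679*x + 65) + y*(-859*x^2 - 15*x + 106) - 99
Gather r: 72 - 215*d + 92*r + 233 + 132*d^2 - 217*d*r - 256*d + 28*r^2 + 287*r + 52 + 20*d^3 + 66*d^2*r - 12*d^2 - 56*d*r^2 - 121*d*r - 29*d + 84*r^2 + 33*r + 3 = 20*d^3 + 120*d^2 - 500*d + r^2*(112 - 56*d) + r*(66*d^2 - 338*d + 412) + 360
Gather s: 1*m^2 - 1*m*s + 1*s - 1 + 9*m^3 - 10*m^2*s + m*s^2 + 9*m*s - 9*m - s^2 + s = 9*m^3 + m^2 - 9*m + s^2*(m - 1) + s*(-10*m^2 + 8*m + 2) - 1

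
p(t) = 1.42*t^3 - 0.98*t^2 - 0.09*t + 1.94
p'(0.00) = -0.09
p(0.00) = 1.94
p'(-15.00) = 987.81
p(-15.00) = -5009.71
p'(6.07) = 144.97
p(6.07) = 282.87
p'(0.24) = -0.32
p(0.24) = 1.88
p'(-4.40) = 91.01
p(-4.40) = -137.60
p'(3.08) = 34.29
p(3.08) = 33.86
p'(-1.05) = 6.66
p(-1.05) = -0.69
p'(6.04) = 143.48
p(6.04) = 278.54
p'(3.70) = 50.98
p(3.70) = 60.12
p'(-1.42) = 11.28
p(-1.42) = -3.97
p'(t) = 4.26*t^2 - 1.96*t - 0.09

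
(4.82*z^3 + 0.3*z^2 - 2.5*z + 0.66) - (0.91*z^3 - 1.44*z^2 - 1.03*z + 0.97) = 3.91*z^3 + 1.74*z^2 - 1.47*z - 0.31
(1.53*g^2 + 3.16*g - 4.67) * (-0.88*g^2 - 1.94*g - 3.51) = -1.3464*g^4 - 5.749*g^3 - 7.3911*g^2 - 2.0318*g + 16.3917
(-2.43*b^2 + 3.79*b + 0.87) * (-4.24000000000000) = 10.3032*b^2 - 16.0696*b - 3.6888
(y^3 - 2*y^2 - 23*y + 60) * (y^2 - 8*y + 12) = y^5 - 10*y^4 + 5*y^3 + 220*y^2 - 756*y + 720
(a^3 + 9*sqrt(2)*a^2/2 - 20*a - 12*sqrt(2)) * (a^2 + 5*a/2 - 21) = a^5 + 5*a^4/2 + 9*sqrt(2)*a^4/2 - 41*a^3 + 45*sqrt(2)*a^3/4 - 213*sqrt(2)*a^2/2 - 50*a^2 - 30*sqrt(2)*a + 420*a + 252*sqrt(2)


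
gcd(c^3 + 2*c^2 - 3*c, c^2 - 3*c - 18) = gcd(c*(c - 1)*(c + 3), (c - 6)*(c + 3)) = c + 3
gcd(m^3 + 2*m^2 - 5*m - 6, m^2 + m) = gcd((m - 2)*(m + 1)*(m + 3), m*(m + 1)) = m + 1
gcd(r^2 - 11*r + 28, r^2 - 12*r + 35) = r - 7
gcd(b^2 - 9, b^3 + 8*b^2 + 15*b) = b + 3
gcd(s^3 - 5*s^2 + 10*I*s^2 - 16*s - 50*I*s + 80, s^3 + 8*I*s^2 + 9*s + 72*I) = s + 8*I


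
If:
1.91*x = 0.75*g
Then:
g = 2.54666666666667*x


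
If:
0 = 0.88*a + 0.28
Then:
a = -0.32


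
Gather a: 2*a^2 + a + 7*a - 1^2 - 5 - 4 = 2*a^2 + 8*a - 10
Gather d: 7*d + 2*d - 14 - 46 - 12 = 9*d - 72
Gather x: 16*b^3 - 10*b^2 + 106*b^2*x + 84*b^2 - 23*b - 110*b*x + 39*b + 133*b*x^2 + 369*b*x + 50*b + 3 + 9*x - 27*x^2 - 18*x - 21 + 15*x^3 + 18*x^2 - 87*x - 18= 16*b^3 + 74*b^2 + 66*b + 15*x^3 + x^2*(133*b - 9) + x*(106*b^2 + 259*b - 96) - 36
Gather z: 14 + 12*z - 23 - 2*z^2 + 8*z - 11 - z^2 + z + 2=-3*z^2 + 21*z - 18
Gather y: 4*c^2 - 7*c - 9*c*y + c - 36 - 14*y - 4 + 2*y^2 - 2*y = 4*c^2 - 6*c + 2*y^2 + y*(-9*c - 16) - 40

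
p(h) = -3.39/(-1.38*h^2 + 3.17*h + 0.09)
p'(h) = -3.39*(2.76*h - 3.17)/(-1.38*h^2 + 3.17*h + 0.09)^2 = (10.7463 - 9.3564*h)/(-1.38*h^2 + 3.17*h + 0.09)^2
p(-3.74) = 0.11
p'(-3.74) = 0.05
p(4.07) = 0.34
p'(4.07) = -0.28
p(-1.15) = 0.63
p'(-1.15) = 0.74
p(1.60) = -2.08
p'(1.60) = -1.59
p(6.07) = 0.11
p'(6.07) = -0.05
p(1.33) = -1.82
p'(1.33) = -0.49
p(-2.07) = 0.27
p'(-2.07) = 0.20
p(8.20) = 0.05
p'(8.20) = -0.01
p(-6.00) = 0.05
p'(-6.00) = 0.01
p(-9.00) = 0.02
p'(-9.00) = 0.00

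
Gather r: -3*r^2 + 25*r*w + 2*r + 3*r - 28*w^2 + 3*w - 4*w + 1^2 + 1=-3*r^2 + r*(25*w + 5) - 28*w^2 - w + 2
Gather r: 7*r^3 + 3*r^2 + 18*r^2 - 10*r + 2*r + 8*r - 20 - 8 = 7*r^3 + 21*r^2 - 28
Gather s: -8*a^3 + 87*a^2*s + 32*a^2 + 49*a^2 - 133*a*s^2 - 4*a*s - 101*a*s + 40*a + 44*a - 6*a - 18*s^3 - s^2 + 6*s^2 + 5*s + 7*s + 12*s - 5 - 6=-8*a^3 + 81*a^2 + 78*a - 18*s^3 + s^2*(5 - 133*a) + s*(87*a^2 - 105*a + 24) - 11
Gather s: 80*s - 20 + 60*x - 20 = 80*s + 60*x - 40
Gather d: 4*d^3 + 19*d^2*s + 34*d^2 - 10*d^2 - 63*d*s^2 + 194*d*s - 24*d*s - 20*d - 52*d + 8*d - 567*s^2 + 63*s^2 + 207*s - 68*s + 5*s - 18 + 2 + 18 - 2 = 4*d^3 + d^2*(19*s + 24) + d*(-63*s^2 + 170*s - 64) - 504*s^2 + 144*s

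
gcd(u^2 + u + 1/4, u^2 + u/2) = u + 1/2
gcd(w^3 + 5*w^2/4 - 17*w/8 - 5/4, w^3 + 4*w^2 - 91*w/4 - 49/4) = w + 1/2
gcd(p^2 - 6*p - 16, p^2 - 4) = p + 2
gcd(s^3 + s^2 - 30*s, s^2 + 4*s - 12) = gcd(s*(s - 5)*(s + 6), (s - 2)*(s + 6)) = s + 6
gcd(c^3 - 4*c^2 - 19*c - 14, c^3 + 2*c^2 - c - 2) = c^2 + 3*c + 2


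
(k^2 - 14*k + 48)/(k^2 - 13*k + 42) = (k - 8)/(k - 7)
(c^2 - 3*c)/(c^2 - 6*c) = (c - 3)/(c - 6)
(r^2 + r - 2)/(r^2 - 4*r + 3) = (r + 2)/(r - 3)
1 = 1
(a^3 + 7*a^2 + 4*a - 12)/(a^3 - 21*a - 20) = (-a^3 - 7*a^2 - 4*a + 12)/(-a^3 + 21*a + 20)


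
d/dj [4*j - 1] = 4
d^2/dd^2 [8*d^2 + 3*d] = 16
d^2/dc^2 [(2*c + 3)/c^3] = 12*(c + 3)/c^5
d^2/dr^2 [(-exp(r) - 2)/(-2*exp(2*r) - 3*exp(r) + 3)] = (4*exp(4*r) + 26*exp(3*r) + 72*exp(2*r) + 75*exp(r) + 27)*exp(r)/(8*exp(6*r) + 36*exp(5*r) + 18*exp(4*r) - 81*exp(3*r) - 27*exp(2*r) + 81*exp(r) - 27)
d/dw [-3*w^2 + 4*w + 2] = 4 - 6*w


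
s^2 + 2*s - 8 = (s - 2)*(s + 4)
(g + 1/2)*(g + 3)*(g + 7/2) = g^3 + 7*g^2 + 55*g/4 + 21/4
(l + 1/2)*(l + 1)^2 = l^3 + 5*l^2/2 + 2*l + 1/2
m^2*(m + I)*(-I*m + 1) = -I*m^4 + 2*m^3 + I*m^2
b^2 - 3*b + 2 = (b - 2)*(b - 1)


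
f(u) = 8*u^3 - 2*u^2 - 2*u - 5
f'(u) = 24*u^2 - 4*u - 2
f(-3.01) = -235.27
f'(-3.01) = 227.48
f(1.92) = 40.41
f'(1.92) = 78.79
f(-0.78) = -8.45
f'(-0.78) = 15.72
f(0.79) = -3.88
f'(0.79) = 9.82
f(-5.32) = -1255.51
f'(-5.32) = 698.54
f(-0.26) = -4.76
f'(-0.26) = 0.66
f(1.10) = 1.03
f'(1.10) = 22.64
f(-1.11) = -16.19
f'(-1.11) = 32.01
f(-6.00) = -1793.00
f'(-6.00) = 886.00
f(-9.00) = -5981.00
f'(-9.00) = 1978.00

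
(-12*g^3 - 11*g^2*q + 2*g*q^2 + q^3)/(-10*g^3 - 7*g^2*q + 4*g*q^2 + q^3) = (-12*g^2 + g*q + q^2)/(-10*g^2 + 3*g*q + q^2)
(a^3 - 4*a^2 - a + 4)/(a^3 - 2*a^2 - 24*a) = (-a^3 + 4*a^2 + a - 4)/(a*(-a^2 + 2*a + 24))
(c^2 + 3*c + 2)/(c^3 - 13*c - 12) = (c + 2)/(c^2 - c - 12)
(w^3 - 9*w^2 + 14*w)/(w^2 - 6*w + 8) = w*(w - 7)/(w - 4)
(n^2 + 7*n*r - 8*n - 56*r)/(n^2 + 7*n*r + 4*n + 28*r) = (n - 8)/(n + 4)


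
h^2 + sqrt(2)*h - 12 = (h - 2*sqrt(2))*(h + 3*sqrt(2))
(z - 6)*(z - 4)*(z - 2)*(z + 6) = z^4 - 6*z^3 - 28*z^2 + 216*z - 288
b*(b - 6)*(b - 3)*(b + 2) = b^4 - 7*b^3 + 36*b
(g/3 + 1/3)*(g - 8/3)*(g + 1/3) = g^3/3 - 4*g^2/9 - 29*g/27 - 8/27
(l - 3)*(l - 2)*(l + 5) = l^3 - 19*l + 30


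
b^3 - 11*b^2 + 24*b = b*(b - 8)*(b - 3)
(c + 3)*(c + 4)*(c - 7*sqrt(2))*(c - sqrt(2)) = c^4 - 8*sqrt(2)*c^3 + 7*c^3 - 56*sqrt(2)*c^2 + 26*c^2 - 96*sqrt(2)*c + 98*c + 168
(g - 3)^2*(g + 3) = g^3 - 3*g^2 - 9*g + 27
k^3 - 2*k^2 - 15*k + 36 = (k - 3)^2*(k + 4)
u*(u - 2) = u^2 - 2*u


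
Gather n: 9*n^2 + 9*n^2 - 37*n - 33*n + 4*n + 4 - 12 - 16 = 18*n^2 - 66*n - 24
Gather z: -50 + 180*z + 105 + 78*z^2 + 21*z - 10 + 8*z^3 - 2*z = 8*z^3 + 78*z^2 + 199*z + 45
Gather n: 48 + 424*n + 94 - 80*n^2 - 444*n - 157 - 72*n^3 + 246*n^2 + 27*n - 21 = -72*n^3 + 166*n^2 + 7*n - 36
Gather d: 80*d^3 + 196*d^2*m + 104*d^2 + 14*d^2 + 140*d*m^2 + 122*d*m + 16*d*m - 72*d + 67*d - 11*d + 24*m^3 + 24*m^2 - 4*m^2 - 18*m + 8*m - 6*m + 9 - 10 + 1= 80*d^3 + d^2*(196*m + 118) + d*(140*m^2 + 138*m - 16) + 24*m^3 + 20*m^2 - 16*m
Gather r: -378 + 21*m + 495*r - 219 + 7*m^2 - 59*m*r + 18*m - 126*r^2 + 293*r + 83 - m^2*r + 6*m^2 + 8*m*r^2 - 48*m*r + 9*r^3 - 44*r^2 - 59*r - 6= 13*m^2 + 39*m + 9*r^3 + r^2*(8*m - 170) + r*(-m^2 - 107*m + 729) - 520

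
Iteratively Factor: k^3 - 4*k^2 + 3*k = (k - 1)*(k^2 - 3*k) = k*(k - 1)*(k - 3)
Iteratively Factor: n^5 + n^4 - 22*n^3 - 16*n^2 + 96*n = (n)*(n^4 + n^3 - 22*n^2 - 16*n + 96) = n*(n - 4)*(n^3 + 5*n^2 - 2*n - 24) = n*(n - 4)*(n - 2)*(n^2 + 7*n + 12) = n*(n - 4)*(n - 2)*(n + 3)*(n + 4)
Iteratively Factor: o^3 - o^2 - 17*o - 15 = (o + 3)*(o^2 - 4*o - 5) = (o + 1)*(o + 3)*(o - 5)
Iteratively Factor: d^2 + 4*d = (d + 4)*(d)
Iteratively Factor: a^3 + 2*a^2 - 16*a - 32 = (a - 4)*(a^2 + 6*a + 8) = (a - 4)*(a + 4)*(a + 2)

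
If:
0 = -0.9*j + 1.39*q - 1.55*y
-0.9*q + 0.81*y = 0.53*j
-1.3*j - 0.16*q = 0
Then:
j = 0.00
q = 0.00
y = 0.00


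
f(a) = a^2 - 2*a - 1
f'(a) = 2*a - 2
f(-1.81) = 5.90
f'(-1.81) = -5.62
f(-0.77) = 1.13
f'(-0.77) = -3.54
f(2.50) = 0.25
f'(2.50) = 3.00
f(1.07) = -2.00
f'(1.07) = 0.14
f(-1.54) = 4.45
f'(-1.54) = -5.08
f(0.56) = -1.81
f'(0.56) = -0.88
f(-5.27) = 37.31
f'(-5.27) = -12.54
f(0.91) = -1.99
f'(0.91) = -0.18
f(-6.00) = 47.00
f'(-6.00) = -14.00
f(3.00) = 2.00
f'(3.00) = 4.00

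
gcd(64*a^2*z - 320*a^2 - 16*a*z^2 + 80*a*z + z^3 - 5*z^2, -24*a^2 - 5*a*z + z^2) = -8*a + z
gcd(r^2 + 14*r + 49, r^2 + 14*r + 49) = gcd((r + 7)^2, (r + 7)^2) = r^2 + 14*r + 49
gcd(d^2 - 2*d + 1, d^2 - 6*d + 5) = d - 1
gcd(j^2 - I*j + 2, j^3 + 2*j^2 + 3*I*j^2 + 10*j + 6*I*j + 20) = j - 2*I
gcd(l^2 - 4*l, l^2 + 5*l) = l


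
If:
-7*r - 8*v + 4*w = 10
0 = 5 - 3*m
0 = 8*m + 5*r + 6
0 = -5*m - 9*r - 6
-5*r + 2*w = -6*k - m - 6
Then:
No Solution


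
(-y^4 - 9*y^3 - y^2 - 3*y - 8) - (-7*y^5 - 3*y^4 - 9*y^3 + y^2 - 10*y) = 7*y^5 + 2*y^4 - 2*y^2 + 7*y - 8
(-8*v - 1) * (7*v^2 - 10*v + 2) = -56*v^3 + 73*v^2 - 6*v - 2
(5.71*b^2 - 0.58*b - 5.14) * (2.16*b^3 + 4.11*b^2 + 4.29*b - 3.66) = 12.3336*b^5 + 22.2153*b^4 + 11.0097*b^3 - 44.5122*b^2 - 19.9278*b + 18.8124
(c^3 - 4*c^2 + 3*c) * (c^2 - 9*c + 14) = c^5 - 13*c^4 + 53*c^3 - 83*c^2 + 42*c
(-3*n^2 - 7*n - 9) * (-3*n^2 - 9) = 9*n^4 + 21*n^3 + 54*n^2 + 63*n + 81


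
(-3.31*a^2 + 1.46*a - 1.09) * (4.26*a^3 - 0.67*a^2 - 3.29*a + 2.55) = -14.1006*a^5 + 8.4373*a^4 + 5.2683*a^3 - 12.5136*a^2 + 7.3091*a - 2.7795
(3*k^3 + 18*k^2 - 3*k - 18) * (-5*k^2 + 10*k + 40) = -15*k^5 - 60*k^4 + 315*k^3 + 780*k^2 - 300*k - 720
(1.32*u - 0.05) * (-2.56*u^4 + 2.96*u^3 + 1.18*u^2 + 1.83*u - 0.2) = -3.3792*u^5 + 4.0352*u^4 + 1.4096*u^3 + 2.3566*u^2 - 0.3555*u + 0.01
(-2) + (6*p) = 6*p - 2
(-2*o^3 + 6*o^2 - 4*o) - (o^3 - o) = -3*o^3 + 6*o^2 - 3*o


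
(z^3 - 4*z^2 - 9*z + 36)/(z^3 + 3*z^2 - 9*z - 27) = (z - 4)/(z + 3)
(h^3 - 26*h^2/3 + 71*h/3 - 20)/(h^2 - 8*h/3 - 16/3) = (3*h^2 - 14*h + 15)/(3*h + 4)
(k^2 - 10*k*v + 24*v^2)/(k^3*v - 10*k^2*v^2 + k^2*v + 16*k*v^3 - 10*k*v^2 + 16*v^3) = (k^2 - 10*k*v + 24*v^2)/(v*(k^3 - 10*k^2*v + k^2 + 16*k*v^2 - 10*k*v + 16*v^2))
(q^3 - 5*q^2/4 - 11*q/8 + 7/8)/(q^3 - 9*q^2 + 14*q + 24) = (8*q^2 - 18*q + 7)/(8*(q^2 - 10*q + 24))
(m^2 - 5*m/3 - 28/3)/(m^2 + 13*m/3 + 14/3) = (m - 4)/(m + 2)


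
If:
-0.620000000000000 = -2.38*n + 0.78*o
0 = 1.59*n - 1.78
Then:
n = 1.12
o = 2.62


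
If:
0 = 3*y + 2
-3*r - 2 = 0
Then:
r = -2/3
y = -2/3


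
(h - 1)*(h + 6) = h^2 + 5*h - 6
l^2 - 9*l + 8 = (l - 8)*(l - 1)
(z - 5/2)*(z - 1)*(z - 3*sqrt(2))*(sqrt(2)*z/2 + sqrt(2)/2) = sqrt(2)*z^4/2 - 3*z^3 - 5*sqrt(2)*z^3/4 - sqrt(2)*z^2/2 + 15*z^2/2 + 5*sqrt(2)*z/4 + 3*z - 15/2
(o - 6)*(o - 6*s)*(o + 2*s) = o^3 - 4*o^2*s - 6*o^2 - 12*o*s^2 + 24*o*s + 72*s^2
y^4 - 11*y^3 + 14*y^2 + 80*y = y*(y - 8)*(y - 5)*(y + 2)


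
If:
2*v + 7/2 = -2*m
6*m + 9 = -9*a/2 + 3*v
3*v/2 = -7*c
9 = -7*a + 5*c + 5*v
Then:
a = -811/423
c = 34/141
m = -1057/1692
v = -476/423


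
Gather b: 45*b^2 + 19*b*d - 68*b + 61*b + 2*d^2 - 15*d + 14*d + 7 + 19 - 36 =45*b^2 + b*(19*d - 7) + 2*d^2 - d - 10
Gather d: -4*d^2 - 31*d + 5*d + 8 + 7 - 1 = -4*d^2 - 26*d + 14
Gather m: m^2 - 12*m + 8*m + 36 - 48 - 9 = m^2 - 4*m - 21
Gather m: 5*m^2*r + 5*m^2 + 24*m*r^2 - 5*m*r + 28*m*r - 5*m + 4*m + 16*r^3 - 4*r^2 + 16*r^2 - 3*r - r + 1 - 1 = m^2*(5*r + 5) + m*(24*r^2 + 23*r - 1) + 16*r^3 + 12*r^2 - 4*r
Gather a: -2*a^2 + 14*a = -2*a^2 + 14*a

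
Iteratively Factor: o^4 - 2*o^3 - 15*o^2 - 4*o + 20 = (o - 1)*(o^3 - o^2 - 16*o - 20) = (o - 1)*(o + 2)*(o^2 - 3*o - 10) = (o - 1)*(o + 2)^2*(o - 5)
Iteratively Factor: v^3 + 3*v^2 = (v)*(v^2 + 3*v) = v^2*(v + 3)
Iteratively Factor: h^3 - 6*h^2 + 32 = (h - 4)*(h^2 - 2*h - 8) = (h - 4)*(h + 2)*(h - 4)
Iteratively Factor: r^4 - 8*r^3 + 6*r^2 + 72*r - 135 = (r - 3)*(r^3 - 5*r^2 - 9*r + 45) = (r - 5)*(r - 3)*(r^2 - 9) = (r - 5)*(r - 3)^2*(r + 3)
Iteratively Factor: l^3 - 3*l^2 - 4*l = (l + 1)*(l^2 - 4*l) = (l - 4)*(l + 1)*(l)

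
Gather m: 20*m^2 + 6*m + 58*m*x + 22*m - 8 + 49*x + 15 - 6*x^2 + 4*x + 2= 20*m^2 + m*(58*x + 28) - 6*x^2 + 53*x + 9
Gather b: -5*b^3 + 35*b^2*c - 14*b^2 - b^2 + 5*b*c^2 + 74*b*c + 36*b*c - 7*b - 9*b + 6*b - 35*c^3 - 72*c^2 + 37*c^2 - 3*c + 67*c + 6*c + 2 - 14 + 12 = -5*b^3 + b^2*(35*c - 15) + b*(5*c^2 + 110*c - 10) - 35*c^3 - 35*c^2 + 70*c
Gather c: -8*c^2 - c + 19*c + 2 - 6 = -8*c^2 + 18*c - 4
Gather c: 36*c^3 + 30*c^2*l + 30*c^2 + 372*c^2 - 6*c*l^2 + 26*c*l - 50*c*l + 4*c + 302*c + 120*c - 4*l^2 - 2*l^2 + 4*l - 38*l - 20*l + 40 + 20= 36*c^3 + c^2*(30*l + 402) + c*(-6*l^2 - 24*l + 426) - 6*l^2 - 54*l + 60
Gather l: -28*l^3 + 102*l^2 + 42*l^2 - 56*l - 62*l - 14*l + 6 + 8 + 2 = -28*l^3 + 144*l^2 - 132*l + 16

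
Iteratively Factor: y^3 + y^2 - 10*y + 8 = (y + 4)*(y^2 - 3*y + 2) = (y - 1)*(y + 4)*(y - 2)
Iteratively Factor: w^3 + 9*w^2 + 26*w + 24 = (w + 4)*(w^2 + 5*w + 6) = (w + 3)*(w + 4)*(w + 2)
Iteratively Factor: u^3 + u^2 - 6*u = (u + 3)*(u^2 - 2*u) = u*(u + 3)*(u - 2)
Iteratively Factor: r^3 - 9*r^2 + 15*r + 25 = (r - 5)*(r^2 - 4*r - 5) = (r - 5)*(r + 1)*(r - 5)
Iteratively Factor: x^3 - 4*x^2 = (x - 4)*(x^2) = x*(x - 4)*(x)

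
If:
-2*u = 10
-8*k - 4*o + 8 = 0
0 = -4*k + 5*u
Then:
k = -25/4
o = 29/2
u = -5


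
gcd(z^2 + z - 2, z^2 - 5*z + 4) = z - 1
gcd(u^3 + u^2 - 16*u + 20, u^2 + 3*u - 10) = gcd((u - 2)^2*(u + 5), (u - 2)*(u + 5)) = u^2 + 3*u - 10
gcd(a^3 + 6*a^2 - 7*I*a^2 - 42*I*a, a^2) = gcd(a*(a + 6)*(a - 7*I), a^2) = a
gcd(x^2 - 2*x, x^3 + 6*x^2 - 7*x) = x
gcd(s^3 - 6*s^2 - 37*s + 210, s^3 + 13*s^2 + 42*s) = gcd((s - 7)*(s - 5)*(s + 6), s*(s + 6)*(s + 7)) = s + 6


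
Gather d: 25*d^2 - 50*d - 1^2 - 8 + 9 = 25*d^2 - 50*d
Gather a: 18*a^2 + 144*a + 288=18*a^2 + 144*a + 288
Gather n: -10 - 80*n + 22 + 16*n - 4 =8 - 64*n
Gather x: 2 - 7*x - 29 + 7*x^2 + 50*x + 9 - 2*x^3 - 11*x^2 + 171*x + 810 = -2*x^3 - 4*x^2 + 214*x + 792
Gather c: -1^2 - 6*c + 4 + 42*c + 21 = 36*c + 24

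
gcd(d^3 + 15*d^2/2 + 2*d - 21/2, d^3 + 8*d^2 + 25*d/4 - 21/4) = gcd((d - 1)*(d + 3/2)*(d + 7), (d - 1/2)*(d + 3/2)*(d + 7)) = d^2 + 17*d/2 + 21/2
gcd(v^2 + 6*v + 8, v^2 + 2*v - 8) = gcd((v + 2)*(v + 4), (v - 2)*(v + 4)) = v + 4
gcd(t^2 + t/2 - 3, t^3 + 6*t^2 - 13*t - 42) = t + 2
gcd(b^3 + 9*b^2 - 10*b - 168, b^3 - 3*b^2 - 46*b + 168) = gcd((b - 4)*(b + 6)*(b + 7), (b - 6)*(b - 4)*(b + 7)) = b^2 + 3*b - 28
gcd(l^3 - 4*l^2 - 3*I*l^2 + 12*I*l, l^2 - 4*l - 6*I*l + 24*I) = l - 4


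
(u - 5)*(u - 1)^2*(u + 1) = u^4 - 6*u^3 + 4*u^2 + 6*u - 5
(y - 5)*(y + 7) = y^2 + 2*y - 35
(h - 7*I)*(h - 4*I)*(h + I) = h^3 - 10*I*h^2 - 17*h - 28*I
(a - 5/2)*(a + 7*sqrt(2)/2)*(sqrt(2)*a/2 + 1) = sqrt(2)*a^3/2 - 5*sqrt(2)*a^2/4 + 9*a^2/2 - 45*a/4 + 7*sqrt(2)*a/2 - 35*sqrt(2)/4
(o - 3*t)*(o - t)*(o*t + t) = o^3*t - 4*o^2*t^2 + o^2*t + 3*o*t^3 - 4*o*t^2 + 3*t^3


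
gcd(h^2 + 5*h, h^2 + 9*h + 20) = h + 5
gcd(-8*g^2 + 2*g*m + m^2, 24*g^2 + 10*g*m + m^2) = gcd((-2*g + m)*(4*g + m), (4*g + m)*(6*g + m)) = 4*g + m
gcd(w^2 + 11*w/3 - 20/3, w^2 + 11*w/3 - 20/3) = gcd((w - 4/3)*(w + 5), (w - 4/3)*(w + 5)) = w^2 + 11*w/3 - 20/3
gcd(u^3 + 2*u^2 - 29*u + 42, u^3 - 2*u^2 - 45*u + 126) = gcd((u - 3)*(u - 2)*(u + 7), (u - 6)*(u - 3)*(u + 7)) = u^2 + 4*u - 21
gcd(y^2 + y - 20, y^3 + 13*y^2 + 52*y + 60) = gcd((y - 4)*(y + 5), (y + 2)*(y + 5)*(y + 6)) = y + 5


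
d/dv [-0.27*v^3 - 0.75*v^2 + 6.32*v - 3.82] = -0.81*v^2 - 1.5*v + 6.32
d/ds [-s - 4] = -1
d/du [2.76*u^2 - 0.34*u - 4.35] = 5.52*u - 0.34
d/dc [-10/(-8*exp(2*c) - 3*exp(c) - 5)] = (-160*exp(c) - 30)*exp(c)/(8*exp(2*c) + 3*exp(c) + 5)^2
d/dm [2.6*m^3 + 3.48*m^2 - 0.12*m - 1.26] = 7.8*m^2 + 6.96*m - 0.12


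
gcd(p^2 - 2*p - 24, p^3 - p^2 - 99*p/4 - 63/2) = p - 6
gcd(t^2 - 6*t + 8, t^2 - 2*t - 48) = 1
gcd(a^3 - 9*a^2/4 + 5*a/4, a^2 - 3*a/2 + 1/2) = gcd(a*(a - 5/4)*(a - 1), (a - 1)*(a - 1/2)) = a - 1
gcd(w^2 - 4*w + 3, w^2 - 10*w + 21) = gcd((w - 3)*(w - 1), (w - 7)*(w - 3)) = w - 3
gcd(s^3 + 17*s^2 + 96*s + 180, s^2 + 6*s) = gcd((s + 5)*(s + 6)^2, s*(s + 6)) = s + 6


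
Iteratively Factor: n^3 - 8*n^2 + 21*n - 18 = (n - 3)*(n^2 - 5*n + 6) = (n - 3)*(n - 2)*(n - 3)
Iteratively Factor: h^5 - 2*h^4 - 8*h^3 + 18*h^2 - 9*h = (h - 1)*(h^4 - h^3 - 9*h^2 + 9*h) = h*(h - 1)*(h^3 - h^2 - 9*h + 9) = h*(h - 3)*(h - 1)*(h^2 + 2*h - 3) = h*(h - 3)*(h - 1)^2*(h + 3)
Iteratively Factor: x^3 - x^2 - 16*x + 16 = (x - 4)*(x^2 + 3*x - 4) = (x - 4)*(x + 4)*(x - 1)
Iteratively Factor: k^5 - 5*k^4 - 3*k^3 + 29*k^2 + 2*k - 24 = (k + 2)*(k^4 - 7*k^3 + 11*k^2 + 7*k - 12) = (k - 1)*(k + 2)*(k^3 - 6*k^2 + 5*k + 12) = (k - 4)*(k - 1)*(k + 2)*(k^2 - 2*k - 3) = (k - 4)*(k - 1)*(k + 1)*(k + 2)*(k - 3)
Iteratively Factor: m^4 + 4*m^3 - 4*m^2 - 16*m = (m)*(m^3 + 4*m^2 - 4*m - 16) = m*(m + 4)*(m^2 - 4) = m*(m + 2)*(m + 4)*(m - 2)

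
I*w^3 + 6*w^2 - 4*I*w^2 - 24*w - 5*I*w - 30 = (w - 5)*(w - 6*I)*(I*w + I)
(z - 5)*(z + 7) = z^2 + 2*z - 35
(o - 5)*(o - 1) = o^2 - 6*o + 5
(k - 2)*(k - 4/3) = k^2 - 10*k/3 + 8/3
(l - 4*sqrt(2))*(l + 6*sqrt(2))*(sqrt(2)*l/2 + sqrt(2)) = sqrt(2)*l^3/2 + sqrt(2)*l^2 + 2*l^2 - 24*sqrt(2)*l + 4*l - 48*sqrt(2)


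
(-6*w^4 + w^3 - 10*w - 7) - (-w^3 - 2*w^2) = -6*w^4 + 2*w^3 + 2*w^2 - 10*w - 7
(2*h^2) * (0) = 0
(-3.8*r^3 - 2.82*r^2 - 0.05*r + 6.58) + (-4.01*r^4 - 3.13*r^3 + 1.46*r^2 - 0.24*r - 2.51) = -4.01*r^4 - 6.93*r^3 - 1.36*r^2 - 0.29*r + 4.07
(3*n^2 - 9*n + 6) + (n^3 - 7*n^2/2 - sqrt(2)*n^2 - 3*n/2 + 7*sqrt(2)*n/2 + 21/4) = n^3 - sqrt(2)*n^2 - n^2/2 - 21*n/2 + 7*sqrt(2)*n/2 + 45/4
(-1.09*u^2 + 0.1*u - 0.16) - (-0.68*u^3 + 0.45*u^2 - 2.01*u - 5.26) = 0.68*u^3 - 1.54*u^2 + 2.11*u + 5.1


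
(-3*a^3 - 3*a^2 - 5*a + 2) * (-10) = 30*a^3 + 30*a^2 + 50*a - 20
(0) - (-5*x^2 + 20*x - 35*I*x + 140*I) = 5*x^2 - 20*x + 35*I*x - 140*I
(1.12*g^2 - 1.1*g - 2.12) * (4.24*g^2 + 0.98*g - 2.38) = 4.7488*g^4 - 3.5664*g^3 - 12.7324*g^2 + 0.5404*g + 5.0456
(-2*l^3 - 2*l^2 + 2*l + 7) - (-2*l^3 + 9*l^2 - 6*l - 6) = -11*l^2 + 8*l + 13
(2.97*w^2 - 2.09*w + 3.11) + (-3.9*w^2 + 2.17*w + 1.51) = -0.93*w^2 + 0.0800000000000001*w + 4.62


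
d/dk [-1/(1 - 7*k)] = -7/(7*k - 1)^2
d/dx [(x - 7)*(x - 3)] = 2*x - 10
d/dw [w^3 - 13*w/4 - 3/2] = 3*w^2 - 13/4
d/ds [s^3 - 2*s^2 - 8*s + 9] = 3*s^2 - 4*s - 8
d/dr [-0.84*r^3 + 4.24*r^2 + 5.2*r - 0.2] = -2.52*r^2 + 8.48*r + 5.2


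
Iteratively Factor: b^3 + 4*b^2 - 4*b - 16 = (b - 2)*(b^2 + 6*b + 8) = (b - 2)*(b + 4)*(b + 2)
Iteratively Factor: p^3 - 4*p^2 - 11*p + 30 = (p - 2)*(p^2 - 2*p - 15) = (p - 5)*(p - 2)*(p + 3)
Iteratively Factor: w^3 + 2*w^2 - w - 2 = (w + 1)*(w^2 + w - 2) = (w - 1)*(w + 1)*(w + 2)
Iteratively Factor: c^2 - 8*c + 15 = (c - 5)*(c - 3)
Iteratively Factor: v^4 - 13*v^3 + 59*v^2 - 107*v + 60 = (v - 3)*(v^3 - 10*v^2 + 29*v - 20) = (v - 3)*(v - 1)*(v^2 - 9*v + 20) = (v - 5)*(v - 3)*(v - 1)*(v - 4)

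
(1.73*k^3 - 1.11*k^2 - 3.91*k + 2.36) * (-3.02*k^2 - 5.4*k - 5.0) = -5.2246*k^5 - 5.9898*k^4 + 9.1522*k^3 + 19.5368*k^2 + 6.806*k - 11.8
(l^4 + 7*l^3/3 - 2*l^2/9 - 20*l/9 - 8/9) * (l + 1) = l^5 + 10*l^4/3 + 19*l^3/9 - 22*l^2/9 - 28*l/9 - 8/9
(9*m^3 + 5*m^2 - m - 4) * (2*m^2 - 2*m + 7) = 18*m^5 - 8*m^4 + 51*m^3 + 29*m^2 + m - 28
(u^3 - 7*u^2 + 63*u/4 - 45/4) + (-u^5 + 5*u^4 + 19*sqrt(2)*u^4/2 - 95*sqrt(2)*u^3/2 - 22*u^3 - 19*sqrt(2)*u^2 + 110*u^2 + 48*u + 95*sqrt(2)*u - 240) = -u^5 + 5*u^4 + 19*sqrt(2)*u^4/2 - 95*sqrt(2)*u^3/2 - 21*u^3 - 19*sqrt(2)*u^2 + 103*u^2 + 255*u/4 + 95*sqrt(2)*u - 1005/4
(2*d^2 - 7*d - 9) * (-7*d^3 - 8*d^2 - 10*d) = -14*d^5 + 33*d^4 + 99*d^3 + 142*d^2 + 90*d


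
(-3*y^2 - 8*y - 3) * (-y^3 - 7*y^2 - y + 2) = 3*y^5 + 29*y^4 + 62*y^3 + 23*y^2 - 13*y - 6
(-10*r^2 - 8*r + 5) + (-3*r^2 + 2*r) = -13*r^2 - 6*r + 5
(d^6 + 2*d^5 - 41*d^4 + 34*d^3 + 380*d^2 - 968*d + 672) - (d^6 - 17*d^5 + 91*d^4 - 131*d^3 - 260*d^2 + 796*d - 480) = 19*d^5 - 132*d^4 + 165*d^3 + 640*d^2 - 1764*d + 1152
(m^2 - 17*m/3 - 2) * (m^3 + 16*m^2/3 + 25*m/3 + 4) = m^5 - m^4/3 - 215*m^3/9 - 485*m^2/9 - 118*m/3 - 8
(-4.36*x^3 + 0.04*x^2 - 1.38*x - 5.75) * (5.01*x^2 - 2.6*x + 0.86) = -21.8436*x^5 + 11.5364*x^4 - 10.7674*x^3 - 25.1851*x^2 + 13.7632*x - 4.945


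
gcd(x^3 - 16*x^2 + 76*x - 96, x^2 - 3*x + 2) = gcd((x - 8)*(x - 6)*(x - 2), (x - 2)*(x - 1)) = x - 2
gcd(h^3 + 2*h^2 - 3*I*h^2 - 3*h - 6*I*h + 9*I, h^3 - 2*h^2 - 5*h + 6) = h - 1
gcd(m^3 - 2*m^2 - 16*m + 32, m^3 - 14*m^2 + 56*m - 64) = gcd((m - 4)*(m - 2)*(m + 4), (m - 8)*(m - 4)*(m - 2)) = m^2 - 6*m + 8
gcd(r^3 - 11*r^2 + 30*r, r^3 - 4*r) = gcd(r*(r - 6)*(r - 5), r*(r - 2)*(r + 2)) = r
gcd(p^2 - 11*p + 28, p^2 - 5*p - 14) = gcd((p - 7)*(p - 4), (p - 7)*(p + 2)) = p - 7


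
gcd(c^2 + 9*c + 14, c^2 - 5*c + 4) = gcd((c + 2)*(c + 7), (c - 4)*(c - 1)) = 1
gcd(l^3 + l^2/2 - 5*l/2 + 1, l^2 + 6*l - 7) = l - 1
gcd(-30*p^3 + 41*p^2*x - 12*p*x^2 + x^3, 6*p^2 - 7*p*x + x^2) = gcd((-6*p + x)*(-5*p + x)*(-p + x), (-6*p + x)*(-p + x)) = 6*p^2 - 7*p*x + x^2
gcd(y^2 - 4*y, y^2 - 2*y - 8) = y - 4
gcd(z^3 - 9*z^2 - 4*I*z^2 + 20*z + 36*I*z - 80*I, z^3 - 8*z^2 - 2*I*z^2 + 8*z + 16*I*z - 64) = z - 4*I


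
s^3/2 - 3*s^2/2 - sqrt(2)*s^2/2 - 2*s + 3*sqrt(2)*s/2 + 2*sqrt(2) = (s/2 + 1/2)*(s - 4)*(s - sqrt(2))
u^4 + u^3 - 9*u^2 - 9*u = u*(u - 3)*(u + 1)*(u + 3)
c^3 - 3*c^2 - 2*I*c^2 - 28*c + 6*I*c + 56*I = (c - 7)*(c + 4)*(c - 2*I)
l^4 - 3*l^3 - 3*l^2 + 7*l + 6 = (l - 3)*(l - 2)*(l + 1)^2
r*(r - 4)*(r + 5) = r^3 + r^2 - 20*r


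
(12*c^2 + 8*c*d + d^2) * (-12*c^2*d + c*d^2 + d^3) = -144*c^4*d - 84*c^3*d^2 + 8*c^2*d^3 + 9*c*d^4 + d^5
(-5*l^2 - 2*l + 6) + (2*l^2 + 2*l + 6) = 12 - 3*l^2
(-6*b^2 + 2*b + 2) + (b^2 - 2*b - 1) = 1 - 5*b^2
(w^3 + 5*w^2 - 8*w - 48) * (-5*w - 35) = -5*w^4 - 60*w^3 - 135*w^2 + 520*w + 1680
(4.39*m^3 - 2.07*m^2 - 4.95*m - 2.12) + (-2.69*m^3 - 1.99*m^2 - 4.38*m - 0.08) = 1.7*m^3 - 4.06*m^2 - 9.33*m - 2.2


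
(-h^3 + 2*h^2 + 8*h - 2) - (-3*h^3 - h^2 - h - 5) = 2*h^3 + 3*h^2 + 9*h + 3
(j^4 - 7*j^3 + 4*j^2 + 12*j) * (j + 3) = j^5 - 4*j^4 - 17*j^3 + 24*j^2 + 36*j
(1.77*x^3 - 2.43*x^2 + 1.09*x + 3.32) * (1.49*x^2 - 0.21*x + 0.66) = 2.6373*x^5 - 3.9924*x^4 + 3.3026*x^3 + 3.1141*x^2 + 0.0222000000000001*x + 2.1912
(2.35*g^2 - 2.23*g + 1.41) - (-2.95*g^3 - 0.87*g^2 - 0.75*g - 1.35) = 2.95*g^3 + 3.22*g^2 - 1.48*g + 2.76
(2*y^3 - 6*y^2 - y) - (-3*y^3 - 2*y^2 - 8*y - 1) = 5*y^3 - 4*y^2 + 7*y + 1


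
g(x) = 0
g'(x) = 0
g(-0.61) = 0.00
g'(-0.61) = 0.00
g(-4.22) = 0.00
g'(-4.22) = 0.00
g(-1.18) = 0.00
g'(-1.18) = 0.00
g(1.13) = 0.00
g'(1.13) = 0.00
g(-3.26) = 0.00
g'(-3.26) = 0.00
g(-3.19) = 0.00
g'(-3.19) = 0.00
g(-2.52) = 0.00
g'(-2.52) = 0.00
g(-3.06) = 0.00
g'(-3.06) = 0.00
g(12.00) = 0.00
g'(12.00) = 0.00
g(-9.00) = 0.00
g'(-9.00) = 0.00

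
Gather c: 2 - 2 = 0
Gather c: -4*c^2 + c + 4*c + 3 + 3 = -4*c^2 + 5*c + 6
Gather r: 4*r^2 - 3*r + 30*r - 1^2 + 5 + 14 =4*r^2 + 27*r + 18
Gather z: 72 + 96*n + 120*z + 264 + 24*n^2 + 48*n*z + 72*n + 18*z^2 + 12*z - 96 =24*n^2 + 168*n + 18*z^2 + z*(48*n + 132) + 240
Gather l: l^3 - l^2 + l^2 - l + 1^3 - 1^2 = l^3 - l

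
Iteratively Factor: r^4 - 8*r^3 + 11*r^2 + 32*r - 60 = (r - 2)*(r^3 - 6*r^2 - r + 30) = (r - 2)*(r + 2)*(r^2 - 8*r + 15) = (r - 3)*(r - 2)*(r + 2)*(r - 5)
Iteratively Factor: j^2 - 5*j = (j - 5)*(j)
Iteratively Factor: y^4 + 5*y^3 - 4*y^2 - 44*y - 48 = (y - 3)*(y^3 + 8*y^2 + 20*y + 16) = (y - 3)*(y + 4)*(y^2 + 4*y + 4) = (y - 3)*(y + 2)*(y + 4)*(y + 2)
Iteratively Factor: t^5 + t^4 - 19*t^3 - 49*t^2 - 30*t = (t)*(t^4 + t^3 - 19*t^2 - 49*t - 30) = t*(t + 2)*(t^3 - t^2 - 17*t - 15) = t*(t + 2)*(t + 3)*(t^2 - 4*t - 5) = t*(t + 1)*(t + 2)*(t + 3)*(t - 5)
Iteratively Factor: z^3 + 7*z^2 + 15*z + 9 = (z + 3)*(z^2 + 4*z + 3) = (z + 1)*(z + 3)*(z + 3)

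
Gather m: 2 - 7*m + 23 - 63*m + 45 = 70 - 70*m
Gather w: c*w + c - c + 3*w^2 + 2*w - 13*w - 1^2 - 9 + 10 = 3*w^2 + w*(c - 11)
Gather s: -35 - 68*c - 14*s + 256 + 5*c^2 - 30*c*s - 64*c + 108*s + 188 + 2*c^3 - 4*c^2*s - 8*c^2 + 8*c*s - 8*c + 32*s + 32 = 2*c^3 - 3*c^2 - 140*c + s*(-4*c^2 - 22*c + 126) + 441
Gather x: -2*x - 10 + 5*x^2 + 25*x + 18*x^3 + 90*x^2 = 18*x^3 + 95*x^2 + 23*x - 10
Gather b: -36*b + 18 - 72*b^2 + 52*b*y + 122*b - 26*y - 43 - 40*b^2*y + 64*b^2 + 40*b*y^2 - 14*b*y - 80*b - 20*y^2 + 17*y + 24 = b^2*(-40*y - 8) + b*(40*y^2 + 38*y + 6) - 20*y^2 - 9*y - 1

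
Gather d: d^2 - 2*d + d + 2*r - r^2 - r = d^2 - d - r^2 + r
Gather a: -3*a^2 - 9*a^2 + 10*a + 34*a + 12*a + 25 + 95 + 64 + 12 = -12*a^2 + 56*a + 196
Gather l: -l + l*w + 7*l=l*(w + 6)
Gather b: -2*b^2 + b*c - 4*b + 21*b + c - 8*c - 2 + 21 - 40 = -2*b^2 + b*(c + 17) - 7*c - 21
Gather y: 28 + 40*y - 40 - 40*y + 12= 0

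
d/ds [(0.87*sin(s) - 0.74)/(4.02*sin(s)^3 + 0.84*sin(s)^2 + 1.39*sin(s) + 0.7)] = (-6.9948*sin(s)^3 + 8.1936*sin(s)^2 + 1.2432*sin(s) + 1.6376)*cos(s)/(16.1604*sin(s)^6 + 6.7536*sin(s)^5 + 11.8812*sin(s)^4 + 7.9632*sin(s)^3 + 3.1081*sin(s)^2 + 1.946*sin(s) + 0.49)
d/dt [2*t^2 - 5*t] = 4*t - 5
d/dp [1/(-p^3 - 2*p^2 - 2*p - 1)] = (3*p^2 + 4*p + 2)/(p^3 + 2*p^2 + 2*p + 1)^2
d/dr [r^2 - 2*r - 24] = 2*r - 2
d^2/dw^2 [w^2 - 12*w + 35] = 2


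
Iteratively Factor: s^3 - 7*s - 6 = (s - 3)*(s^2 + 3*s + 2) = (s - 3)*(s + 2)*(s + 1)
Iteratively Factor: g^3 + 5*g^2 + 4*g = (g + 1)*(g^2 + 4*g) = g*(g + 1)*(g + 4)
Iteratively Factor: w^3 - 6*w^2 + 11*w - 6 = (w - 1)*(w^2 - 5*w + 6) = (w - 3)*(w - 1)*(w - 2)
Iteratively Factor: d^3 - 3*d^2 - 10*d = (d + 2)*(d^2 - 5*d) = (d - 5)*(d + 2)*(d)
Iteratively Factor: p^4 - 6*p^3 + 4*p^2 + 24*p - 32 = (p - 4)*(p^3 - 2*p^2 - 4*p + 8) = (p - 4)*(p + 2)*(p^2 - 4*p + 4) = (p - 4)*(p - 2)*(p + 2)*(p - 2)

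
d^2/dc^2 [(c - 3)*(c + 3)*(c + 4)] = 6*c + 8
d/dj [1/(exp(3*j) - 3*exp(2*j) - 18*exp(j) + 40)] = 3*(-exp(2*j) + 2*exp(j) + 6)*exp(j)/(exp(3*j) - 3*exp(2*j) - 18*exp(j) + 40)^2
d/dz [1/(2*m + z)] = -1/(2*m + z)^2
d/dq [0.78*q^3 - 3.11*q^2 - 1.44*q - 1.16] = 2.34*q^2 - 6.22*q - 1.44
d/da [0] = 0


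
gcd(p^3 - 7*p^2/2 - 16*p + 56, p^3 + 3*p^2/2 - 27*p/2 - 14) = p^2 + p/2 - 14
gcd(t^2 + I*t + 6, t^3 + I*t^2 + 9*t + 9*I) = t + 3*I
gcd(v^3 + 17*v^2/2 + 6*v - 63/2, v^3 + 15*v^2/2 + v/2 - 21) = v^2 + 11*v/2 - 21/2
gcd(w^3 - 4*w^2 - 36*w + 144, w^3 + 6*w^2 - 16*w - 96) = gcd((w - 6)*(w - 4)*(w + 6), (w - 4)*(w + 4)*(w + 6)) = w^2 + 2*w - 24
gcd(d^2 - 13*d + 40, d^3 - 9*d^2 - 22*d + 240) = d - 8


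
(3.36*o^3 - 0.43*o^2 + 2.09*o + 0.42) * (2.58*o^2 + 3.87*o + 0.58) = 8.6688*o^5 + 11.8938*o^4 + 5.6769*o^3 + 8.9225*o^2 + 2.8376*o + 0.2436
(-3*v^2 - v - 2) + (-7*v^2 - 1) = -10*v^2 - v - 3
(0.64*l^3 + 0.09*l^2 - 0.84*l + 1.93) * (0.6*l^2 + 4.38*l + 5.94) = 0.384*l^5 + 2.8572*l^4 + 3.6918*l^3 - 1.9866*l^2 + 3.4638*l + 11.4642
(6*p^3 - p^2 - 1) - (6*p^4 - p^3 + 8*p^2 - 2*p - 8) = -6*p^4 + 7*p^3 - 9*p^2 + 2*p + 7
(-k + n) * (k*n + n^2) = -k^2*n + n^3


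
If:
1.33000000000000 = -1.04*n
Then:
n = -1.28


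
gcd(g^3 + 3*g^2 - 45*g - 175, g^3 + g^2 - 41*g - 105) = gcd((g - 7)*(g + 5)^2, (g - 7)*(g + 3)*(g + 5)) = g^2 - 2*g - 35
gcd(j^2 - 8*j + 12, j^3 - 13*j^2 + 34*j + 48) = j - 6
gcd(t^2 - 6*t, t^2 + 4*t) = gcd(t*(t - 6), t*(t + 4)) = t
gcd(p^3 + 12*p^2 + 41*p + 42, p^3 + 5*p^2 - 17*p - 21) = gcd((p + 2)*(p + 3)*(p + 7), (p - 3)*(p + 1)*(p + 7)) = p + 7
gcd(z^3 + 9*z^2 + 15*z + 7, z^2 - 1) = z + 1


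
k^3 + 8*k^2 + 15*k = k*(k + 3)*(k + 5)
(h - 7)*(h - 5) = h^2 - 12*h + 35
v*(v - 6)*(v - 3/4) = v^3 - 27*v^2/4 + 9*v/2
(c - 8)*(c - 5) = c^2 - 13*c + 40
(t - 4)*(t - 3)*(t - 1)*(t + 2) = t^4 - 6*t^3 + 3*t^2 + 26*t - 24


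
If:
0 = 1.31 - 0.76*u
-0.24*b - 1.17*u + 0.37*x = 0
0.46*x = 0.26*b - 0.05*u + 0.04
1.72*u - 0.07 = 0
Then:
No Solution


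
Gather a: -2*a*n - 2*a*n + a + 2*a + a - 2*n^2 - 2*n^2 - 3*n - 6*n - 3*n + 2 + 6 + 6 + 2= a*(4 - 4*n) - 4*n^2 - 12*n + 16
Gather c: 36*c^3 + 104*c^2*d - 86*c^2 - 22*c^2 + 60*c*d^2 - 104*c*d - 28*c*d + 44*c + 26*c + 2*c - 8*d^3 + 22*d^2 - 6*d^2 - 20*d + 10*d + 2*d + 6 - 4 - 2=36*c^3 + c^2*(104*d - 108) + c*(60*d^2 - 132*d + 72) - 8*d^3 + 16*d^2 - 8*d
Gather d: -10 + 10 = 0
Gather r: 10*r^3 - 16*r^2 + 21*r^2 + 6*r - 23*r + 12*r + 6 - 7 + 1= 10*r^3 + 5*r^2 - 5*r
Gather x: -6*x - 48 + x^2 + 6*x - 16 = x^2 - 64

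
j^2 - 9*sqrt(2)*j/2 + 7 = (j - 7*sqrt(2)/2)*(j - sqrt(2))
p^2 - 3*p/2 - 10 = (p - 4)*(p + 5/2)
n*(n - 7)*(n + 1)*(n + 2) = n^4 - 4*n^3 - 19*n^2 - 14*n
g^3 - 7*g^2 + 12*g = g*(g - 4)*(g - 3)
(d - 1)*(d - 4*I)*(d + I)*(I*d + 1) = I*d^4 + 4*d^3 - I*d^3 - 4*d^2 + I*d^2 + 4*d - I*d - 4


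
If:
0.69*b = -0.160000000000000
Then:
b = -0.23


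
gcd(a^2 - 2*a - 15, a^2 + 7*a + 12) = a + 3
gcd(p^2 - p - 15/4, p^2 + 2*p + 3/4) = p + 3/2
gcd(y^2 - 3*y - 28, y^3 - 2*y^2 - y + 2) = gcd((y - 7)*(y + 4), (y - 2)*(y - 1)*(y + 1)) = 1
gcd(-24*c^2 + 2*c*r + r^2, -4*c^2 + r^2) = 1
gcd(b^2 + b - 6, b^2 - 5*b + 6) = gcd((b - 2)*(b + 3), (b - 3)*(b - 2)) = b - 2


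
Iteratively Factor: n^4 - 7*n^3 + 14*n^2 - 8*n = (n - 2)*(n^3 - 5*n^2 + 4*n) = n*(n - 2)*(n^2 - 5*n + 4) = n*(n - 4)*(n - 2)*(n - 1)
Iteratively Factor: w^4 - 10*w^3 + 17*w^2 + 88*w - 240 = (w + 3)*(w^3 - 13*w^2 + 56*w - 80) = (w - 5)*(w + 3)*(w^2 - 8*w + 16) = (w - 5)*(w - 4)*(w + 3)*(w - 4)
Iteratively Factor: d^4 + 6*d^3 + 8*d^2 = (d)*(d^3 + 6*d^2 + 8*d) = d^2*(d^2 + 6*d + 8) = d^2*(d + 2)*(d + 4)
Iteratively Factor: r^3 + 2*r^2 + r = (r + 1)*(r^2 + r) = r*(r + 1)*(r + 1)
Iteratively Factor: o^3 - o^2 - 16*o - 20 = (o + 2)*(o^2 - 3*o - 10) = (o - 5)*(o + 2)*(o + 2)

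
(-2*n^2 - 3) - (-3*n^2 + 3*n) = n^2 - 3*n - 3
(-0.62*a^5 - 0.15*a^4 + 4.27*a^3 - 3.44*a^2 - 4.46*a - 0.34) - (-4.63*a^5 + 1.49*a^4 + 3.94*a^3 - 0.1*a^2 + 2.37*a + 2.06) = 4.01*a^5 - 1.64*a^4 + 0.33*a^3 - 3.34*a^2 - 6.83*a - 2.4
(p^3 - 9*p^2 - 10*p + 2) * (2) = 2*p^3 - 18*p^2 - 20*p + 4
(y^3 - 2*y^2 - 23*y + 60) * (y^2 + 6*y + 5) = y^5 + 4*y^4 - 30*y^3 - 88*y^2 + 245*y + 300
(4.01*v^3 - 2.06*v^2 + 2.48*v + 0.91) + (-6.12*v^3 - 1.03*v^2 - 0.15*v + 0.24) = -2.11*v^3 - 3.09*v^2 + 2.33*v + 1.15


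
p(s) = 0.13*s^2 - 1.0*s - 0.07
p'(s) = 0.26*s - 1.0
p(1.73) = -1.41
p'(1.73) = -0.55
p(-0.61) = 0.59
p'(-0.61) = -1.16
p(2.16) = -1.62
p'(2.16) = -0.44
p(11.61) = 5.84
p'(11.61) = 2.02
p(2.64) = -1.80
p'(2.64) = -0.31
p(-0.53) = 0.50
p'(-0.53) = -1.14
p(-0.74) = 0.74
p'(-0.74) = -1.19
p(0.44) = -0.48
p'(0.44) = -0.89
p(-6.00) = 10.61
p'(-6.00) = -2.56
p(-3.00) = 4.10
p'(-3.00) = -1.78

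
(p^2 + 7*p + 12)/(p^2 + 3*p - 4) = (p + 3)/(p - 1)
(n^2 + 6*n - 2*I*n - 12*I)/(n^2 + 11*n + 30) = (n - 2*I)/(n + 5)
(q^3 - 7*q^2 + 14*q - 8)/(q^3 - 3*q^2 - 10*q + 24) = (q - 1)/(q + 3)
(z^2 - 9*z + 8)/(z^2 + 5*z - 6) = (z - 8)/(z + 6)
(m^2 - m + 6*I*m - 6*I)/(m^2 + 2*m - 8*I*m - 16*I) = (m^2 + m*(-1 + 6*I) - 6*I)/(m^2 + m*(2 - 8*I) - 16*I)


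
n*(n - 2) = n^2 - 2*n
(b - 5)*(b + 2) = b^2 - 3*b - 10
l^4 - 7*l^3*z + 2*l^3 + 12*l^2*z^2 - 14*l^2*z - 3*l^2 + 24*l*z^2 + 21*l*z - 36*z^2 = (l - 1)*(l + 3)*(l - 4*z)*(l - 3*z)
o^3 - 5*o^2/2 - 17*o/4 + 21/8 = (o - 7/2)*(o - 1/2)*(o + 3/2)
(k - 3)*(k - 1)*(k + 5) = k^3 + k^2 - 17*k + 15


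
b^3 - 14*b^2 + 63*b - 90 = (b - 6)*(b - 5)*(b - 3)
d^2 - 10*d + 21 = (d - 7)*(d - 3)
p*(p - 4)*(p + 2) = p^3 - 2*p^2 - 8*p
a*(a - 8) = a^2 - 8*a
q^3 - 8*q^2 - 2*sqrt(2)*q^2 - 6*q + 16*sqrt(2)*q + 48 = (q - 8)*(q - 3*sqrt(2))*(q + sqrt(2))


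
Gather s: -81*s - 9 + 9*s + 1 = -72*s - 8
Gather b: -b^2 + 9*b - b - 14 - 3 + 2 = -b^2 + 8*b - 15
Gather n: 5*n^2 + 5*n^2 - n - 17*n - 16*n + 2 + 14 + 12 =10*n^2 - 34*n + 28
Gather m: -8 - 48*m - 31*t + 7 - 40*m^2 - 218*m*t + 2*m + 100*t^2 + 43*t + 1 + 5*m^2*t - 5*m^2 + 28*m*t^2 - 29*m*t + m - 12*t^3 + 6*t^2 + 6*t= m^2*(5*t - 45) + m*(28*t^2 - 247*t - 45) - 12*t^3 + 106*t^2 + 18*t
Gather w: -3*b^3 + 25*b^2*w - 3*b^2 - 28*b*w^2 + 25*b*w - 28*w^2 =-3*b^3 - 3*b^2 + w^2*(-28*b - 28) + w*(25*b^2 + 25*b)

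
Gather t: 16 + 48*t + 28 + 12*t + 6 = 60*t + 50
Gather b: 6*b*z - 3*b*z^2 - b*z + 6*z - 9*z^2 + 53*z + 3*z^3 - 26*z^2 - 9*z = b*(-3*z^2 + 5*z) + 3*z^3 - 35*z^2 + 50*z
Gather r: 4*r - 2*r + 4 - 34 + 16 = 2*r - 14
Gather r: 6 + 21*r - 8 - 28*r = -7*r - 2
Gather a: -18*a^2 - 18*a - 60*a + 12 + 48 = -18*a^2 - 78*a + 60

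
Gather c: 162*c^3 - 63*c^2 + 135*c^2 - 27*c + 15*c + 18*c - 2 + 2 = 162*c^3 + 72*c^2 + 6*c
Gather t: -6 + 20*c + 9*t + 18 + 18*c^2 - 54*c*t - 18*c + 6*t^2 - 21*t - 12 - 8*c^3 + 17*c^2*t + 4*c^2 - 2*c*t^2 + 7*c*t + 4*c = -8*c^3 + 22*c^2 + 6*c + t^2*(6 - 2*c) + t*(17*c^2 - 47*c - 12)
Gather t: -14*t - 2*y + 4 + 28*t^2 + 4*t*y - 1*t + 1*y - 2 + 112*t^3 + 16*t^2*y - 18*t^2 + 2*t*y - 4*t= 112*t^3 + t^2*(16*y + 10) + t*(6*y - 19) - y + 2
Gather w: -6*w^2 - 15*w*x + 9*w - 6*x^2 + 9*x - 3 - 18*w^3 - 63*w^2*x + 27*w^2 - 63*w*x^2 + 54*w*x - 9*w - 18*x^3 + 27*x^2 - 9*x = -18*w^3 + w^2*(21 - 63*x) + w*(-63*x^2 + 39*x) - 18*x^3 + 21*x^2 - 3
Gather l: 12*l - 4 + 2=12*l - 2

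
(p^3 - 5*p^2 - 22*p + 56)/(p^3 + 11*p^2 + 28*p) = (p^2 - 9*p + 14)/(p*(p + 7))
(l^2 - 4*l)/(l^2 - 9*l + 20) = l/(l - 5)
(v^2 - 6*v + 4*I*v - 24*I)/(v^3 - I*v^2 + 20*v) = (v - 6)/(v*(v - 5*I))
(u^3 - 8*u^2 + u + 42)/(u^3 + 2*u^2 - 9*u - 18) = (u - 7)/(u + 3)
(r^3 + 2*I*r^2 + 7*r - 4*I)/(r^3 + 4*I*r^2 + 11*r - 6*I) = (r + 4*I)/(r + 6*I)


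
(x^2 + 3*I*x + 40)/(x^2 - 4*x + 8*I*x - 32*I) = (x - 5*I)/(x - 4)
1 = 1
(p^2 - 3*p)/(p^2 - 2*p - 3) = p/(p + 1)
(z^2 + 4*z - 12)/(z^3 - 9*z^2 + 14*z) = (z + 6)/(z*(z - 7))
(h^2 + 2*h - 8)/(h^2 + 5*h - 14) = (h + 4)/(h + 7)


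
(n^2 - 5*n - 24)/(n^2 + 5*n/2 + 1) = 2*(n^2 - 5*n - 24)/(2*n^2 + 5*n + 2)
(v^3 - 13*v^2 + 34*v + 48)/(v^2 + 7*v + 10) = (v^3 - 13*v^2 + 34*v + 48)/(v^2 + 7*v + 10)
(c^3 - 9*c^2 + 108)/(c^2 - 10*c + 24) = (c^2 - 3*c - 18)/(c - 4)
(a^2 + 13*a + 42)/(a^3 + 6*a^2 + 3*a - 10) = (a^2 + 13*a + 42)/(a^3 + 6*a^2 + 3*a - 10)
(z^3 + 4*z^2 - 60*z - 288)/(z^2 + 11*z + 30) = (z^2 - 2*z - 48)/(z + 5)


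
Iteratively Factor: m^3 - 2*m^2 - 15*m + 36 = (m - 3)*(m^2 + m - 12) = (m - 3)*(m + 4)*(m - 3)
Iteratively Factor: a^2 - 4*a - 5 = (a - 5)*(a + 1)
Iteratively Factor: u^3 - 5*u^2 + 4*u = (u)*(u^2 - 5*u + 4) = u*(u - 4)*(u - 1)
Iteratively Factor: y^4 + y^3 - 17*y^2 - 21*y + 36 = (y + 3)*(y^3 - 2*y^2 - 11*y + 12) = (y + 3)^2*(y^2 - 5*y + 4) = (y - 4)*(y + 3)^2*(y - 1)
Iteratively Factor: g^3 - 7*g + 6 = (g - 1)*(g^2 + g - 6) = (g - 2)*(g - 1)*(g + 3)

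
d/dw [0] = 0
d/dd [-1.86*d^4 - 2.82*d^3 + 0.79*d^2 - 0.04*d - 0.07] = -7.44*d^3 - 8.46*d^2 + 1.58*d - 0.04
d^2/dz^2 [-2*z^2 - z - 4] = -4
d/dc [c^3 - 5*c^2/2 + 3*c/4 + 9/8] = 3*c^2 - 5*c + 3/4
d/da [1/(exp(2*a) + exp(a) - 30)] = (-2*exp(a) - 1)*exp(a)/(exp(2*a) + exp(a) - 30)^2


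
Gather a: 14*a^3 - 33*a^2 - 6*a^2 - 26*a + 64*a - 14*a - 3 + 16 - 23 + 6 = 14*a^3 - 39*a^2 + 24*a - 4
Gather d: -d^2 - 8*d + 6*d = -d^2 - 2*d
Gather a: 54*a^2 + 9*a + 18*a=54*a^2 + 27*a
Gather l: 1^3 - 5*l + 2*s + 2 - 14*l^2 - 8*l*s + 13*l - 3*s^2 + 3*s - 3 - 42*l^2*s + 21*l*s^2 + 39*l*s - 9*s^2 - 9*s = l^2*(-42*s - 14) + l*(21*s^2 + 31*s + 8) - 12*s^2 - 4*s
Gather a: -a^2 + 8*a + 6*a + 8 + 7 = -a^2 + 14*a + 15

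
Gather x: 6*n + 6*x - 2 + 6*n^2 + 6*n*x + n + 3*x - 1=6*n^2 + 7*n + x*(6*n + 9) - 3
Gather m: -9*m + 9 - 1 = 8 - 9*m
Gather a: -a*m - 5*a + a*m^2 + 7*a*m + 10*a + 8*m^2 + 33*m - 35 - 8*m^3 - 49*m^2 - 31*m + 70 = a*(m^2 + 6*m + 5) - 8*m^3 - 41*m^2 + 2*m + 35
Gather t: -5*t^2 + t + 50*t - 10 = -5*t^2 + 51*t - 10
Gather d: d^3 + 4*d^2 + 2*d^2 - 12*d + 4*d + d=d^3 + 6*d^2 - 7*d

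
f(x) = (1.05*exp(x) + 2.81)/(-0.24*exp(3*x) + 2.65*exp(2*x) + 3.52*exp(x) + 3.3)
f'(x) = (1.05*exp(x) + 2.81)*(0.72*exp(3*x) - 5.3*exp(2*x) - 3.52*exp(x))/(-0.24*exp(3*x) + 2.65*exp(2*x) + 3.52*exp(x) + 3.3)^2 + 1.05*exp(x)/(-0.24*exp(3*x) + 2.65*exp(2*x) + 3.52*exp(x) + 3.3)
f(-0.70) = 0.59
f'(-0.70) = -0.22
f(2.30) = 0.21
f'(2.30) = 0.66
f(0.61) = 0.27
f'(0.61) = -0.21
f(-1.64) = 0.74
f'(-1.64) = -0.11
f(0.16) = 0.38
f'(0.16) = -0.25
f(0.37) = 0.33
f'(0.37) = -0.23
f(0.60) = 0.28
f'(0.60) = -0.21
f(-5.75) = 0.85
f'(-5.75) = -0.00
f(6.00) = 0.00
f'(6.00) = 0.00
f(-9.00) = 0.85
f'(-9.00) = 0.00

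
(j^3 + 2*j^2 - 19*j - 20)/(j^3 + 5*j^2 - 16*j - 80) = (j + 1)/(j + 4)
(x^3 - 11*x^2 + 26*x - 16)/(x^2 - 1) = (x^2 - 10*x + 16)/(x + 1)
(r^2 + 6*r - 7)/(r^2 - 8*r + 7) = (r + 7)/(r - 7)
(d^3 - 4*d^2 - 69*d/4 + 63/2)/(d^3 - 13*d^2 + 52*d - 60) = (d^2 + 2*d - 21/4)/(d^2 - 7*d + 10)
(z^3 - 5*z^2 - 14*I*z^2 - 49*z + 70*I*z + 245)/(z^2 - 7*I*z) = z - 5 - 7*I + 35*I/z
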